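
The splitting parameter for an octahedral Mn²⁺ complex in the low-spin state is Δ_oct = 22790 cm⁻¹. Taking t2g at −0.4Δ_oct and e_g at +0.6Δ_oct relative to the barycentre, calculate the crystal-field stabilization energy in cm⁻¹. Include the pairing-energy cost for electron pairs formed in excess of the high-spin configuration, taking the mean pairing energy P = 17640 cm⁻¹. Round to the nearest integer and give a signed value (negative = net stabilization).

Mn is in group 7, so Mn²⁺ is d⁵ (7 − 2 = 5).
Electron filling gives t2g^5 e_g^0.
The orbital stabilization is -2.0Δ_oct = -2.0 × 22790 = -45580 cm⁻¹.
Relative to high-spin t2g^3 e_g^2 (0 paired), the low-spin configuration has 2 additional pairs, contributing +2 × 17640 = +35280 cm⁻¹.
Overall CFSE = -45580 + 35280 = -10300 cm⁻¹.

-10300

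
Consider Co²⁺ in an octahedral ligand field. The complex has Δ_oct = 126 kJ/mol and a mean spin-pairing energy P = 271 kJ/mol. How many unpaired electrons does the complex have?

Co is in group 9, so Co²⁺ is d⁷ (9 − 2 = 7).
Here Δ_oct < P (126 < 271), so the high-spin state is favoured.
Configuration: t₂g⁵ eg².
Unpaired electrons: 3.

3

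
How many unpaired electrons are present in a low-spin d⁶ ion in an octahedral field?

Configuration: t₂g⁶ eg⁰, giving 0 unpaired electrons.

0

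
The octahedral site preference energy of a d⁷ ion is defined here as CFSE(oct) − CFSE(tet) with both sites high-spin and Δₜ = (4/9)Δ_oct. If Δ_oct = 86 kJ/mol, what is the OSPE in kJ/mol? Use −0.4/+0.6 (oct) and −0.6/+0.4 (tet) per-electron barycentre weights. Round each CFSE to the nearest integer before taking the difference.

-23

Octahedral (high-spin): t₂g⁵ eg², CFSE = 5(−0.4) + 2(+0.6) = -0.8Δ_oct = -0.8 × 86 = -69 kJ/mol.
In a tetrahedral site the filling is e⁴ t₂³: CFSE(tet) = -1.2Δₜ = -1.2 × (4/9)(86) = -46 kJ/mol.
OSPE = CFSE(oct) − CFSE(tet) = -69 − (-46) = -23 kJ/mol.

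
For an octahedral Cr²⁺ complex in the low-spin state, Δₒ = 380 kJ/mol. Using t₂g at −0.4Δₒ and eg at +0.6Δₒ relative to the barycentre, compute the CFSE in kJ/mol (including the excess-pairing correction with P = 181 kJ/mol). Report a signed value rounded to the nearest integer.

-427

Cr is in group 6, so Cr²⁺ is d⁴ (6 − 2 = 4).
The d⁴ electrons fill as t₂g⁴ eg⁰.
The orbital stabilization is -1.6Δₒ = -1.6 × 380 = -608 kJ/mol.
High-spin d⁴ would be t₂g³ eg¹ with 0 pairs; low-spin has 1, so 1 excess pair costs +1P = +181 kJ/mol.
Net CFSE = -608 + 181 = -427 kJ/mol.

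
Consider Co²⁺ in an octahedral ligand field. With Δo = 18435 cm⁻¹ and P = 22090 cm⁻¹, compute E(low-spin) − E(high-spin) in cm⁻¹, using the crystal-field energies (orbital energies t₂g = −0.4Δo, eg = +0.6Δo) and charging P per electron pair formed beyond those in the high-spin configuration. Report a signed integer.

3655

Co²⁺: group 9, so d-count = 9 − 2 = 7.
In the high-spin limit (t₂g⁵ eg²) the orbital term is -0.8Δo = -14748 cm⁻¹, with no excess pairing.
Low-spin: t₂g⁶ eg¹, orbital CFSE = -1.8Δo = -33183 cm⁻¹; plus 1 excess pair × P = +22090 cm⁻¹; total -11093 cm⁻¹.
E(LS) − E(HS) = -11093 − (-14748) = 3655 cm⁻¹.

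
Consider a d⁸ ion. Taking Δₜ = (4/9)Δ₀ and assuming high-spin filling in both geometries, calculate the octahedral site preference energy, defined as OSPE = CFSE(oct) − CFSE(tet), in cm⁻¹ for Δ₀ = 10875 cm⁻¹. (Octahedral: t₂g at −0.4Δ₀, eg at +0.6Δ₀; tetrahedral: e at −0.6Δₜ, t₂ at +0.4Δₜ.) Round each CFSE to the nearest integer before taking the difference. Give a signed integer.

-9183

In an octahedral site d⁸ (HS) is t2g^6 e_g^2, giving CFSE(oct) = -1.2Δ₀ = -13050 cm⁻¹.
Tetrahedral e^4 t2^4 gives -0.8Δₜ = -0.8 × (4/9) × 10875 = -3867 cm⁻¹.
OSPE = -13050 − (-3867) = -9183 cm⁻¹.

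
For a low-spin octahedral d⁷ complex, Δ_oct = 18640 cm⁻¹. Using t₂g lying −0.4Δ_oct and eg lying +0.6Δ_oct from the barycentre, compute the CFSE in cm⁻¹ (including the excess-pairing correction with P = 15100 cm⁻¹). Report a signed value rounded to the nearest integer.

-18452

Configuration: t₂g⁶ eg¹.
CFSE(orbital) = 6×(-0.4Δ_oct) + 1×(0.6Δ_oct) = -1.8Δ_oct; with Δ_oct = 18640 cm⁻¹ that is -33552 cm⁻¹.
Relative to high-spin t₂g⁵ eg² (2 paired), the low-spin configuration has 1 additional pair, contributing +1 × 15100 = +15100 cm⁻¹.
Combining: -33552 + 15100 = -18452 cm⁻¹.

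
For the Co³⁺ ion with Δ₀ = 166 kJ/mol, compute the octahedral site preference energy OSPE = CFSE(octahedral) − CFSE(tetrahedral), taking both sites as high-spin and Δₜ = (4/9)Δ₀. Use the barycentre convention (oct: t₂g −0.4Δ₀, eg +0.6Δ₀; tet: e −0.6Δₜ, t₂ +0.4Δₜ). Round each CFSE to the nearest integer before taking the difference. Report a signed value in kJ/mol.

Group 9 minus oxidation state +3 gives a d⁶ configuration for Co³⁺.
In an octahedral site d⁶ (HS) is t₂g⁴ eg², giving CFSE(oct) = -0.4Δ₀ = -66 kJ/mol.
Tetrahedral e³ t₂³ gives -0.6Δₜ = -0.6 × (4/9) × 166 = -44 kJ/mol.
Subtracting, OSPE = -66 − (-44) = -22 kJ/mol.

-22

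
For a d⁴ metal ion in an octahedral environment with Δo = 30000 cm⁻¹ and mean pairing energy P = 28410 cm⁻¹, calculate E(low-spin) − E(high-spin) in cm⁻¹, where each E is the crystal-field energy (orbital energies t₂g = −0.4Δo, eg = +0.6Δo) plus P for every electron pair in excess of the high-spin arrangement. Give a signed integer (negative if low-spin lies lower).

-1590

High-spin d⁴ fills as t₂g³ eg¹ with CFSE 3(−0.4) + 1(+0.6) = -0.6Δo = -18000 cm⁻¹.
Low-spin t₂g⁴ eg⁰ gives -1.6Δo = -48000 cm⁻¹, but forming 1 extra pair costs 1P = 28410 cm⁻¹, so E(LS) = -48000 + 28410 = -19590 cm⁻¹.
E(LS) − E(HS) = -19590 − (-18000) = -1590 cm⁻¹.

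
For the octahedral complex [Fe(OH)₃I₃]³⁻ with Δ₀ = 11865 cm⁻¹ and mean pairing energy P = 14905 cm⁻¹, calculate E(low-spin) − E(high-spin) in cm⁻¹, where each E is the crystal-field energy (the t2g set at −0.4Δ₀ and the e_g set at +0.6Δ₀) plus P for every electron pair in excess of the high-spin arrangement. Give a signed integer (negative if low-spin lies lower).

Ligand charges: 3×(-1) from OH⁻ and 3×(-1) from I⁻ sum to -6; with overall charge -3, Fe is +3.
Fe sits in group 8; removing 3 electrons leaves Fe³⁺ with 8 − 3 = 5 d electrons.
High-spin d⁵ fills as t2g^3 e_g^2 with CFSE 3(−0.4) + 2(+0.6) = 0.0Δ₀ = 0 cm⁻¹.
For low-spin the configuration is t2g^5 e_g^0: orbital energy -2.0 × 11865 = -23730 cm⁻¹, and 2 additional pairs relative to high-spin add 29810 cm⁻¹, giving 6080 cm⁻¹.
The difference is 6080 − (0) = 6080 cm⁻¹, so high-spin lies lower.

6080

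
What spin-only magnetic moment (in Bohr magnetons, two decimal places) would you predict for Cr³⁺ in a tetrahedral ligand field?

Cr sits in group 6; removing 3 electrons leaves Cr³⁺ with 6 − 3 = 3 d electrons.
With tetrahedral geometry the complex is necessarily high-spin.
Configuration: e² t₂¹ → 3 unpaired electrons.
μ(spin-only) = √[3(3+2)] = √15 ≈ 3.87 Bohr magnetons.

3.87 Bohr magnetons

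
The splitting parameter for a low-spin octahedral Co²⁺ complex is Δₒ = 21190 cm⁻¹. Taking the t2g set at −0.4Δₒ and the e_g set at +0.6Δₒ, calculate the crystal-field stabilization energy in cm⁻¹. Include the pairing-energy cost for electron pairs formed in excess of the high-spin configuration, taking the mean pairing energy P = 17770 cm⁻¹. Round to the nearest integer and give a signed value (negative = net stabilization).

Co is in group 9, so Co²⁺ is d⁷ (9 − 2 = 7).
Electron filling gives t2g^6 e_g^1.
The orbital stabilization is -1.8Δₒ = -1.8 × 21190 = -38142 cm⁻¹.
Pairing penalty: 3 pairs vs 2 in the high-spin reference → 1 extra × P = 17770 cm⁻¹.
Net CFSE = -38142 + 17770 = -20372 cm⁻¹.

-20372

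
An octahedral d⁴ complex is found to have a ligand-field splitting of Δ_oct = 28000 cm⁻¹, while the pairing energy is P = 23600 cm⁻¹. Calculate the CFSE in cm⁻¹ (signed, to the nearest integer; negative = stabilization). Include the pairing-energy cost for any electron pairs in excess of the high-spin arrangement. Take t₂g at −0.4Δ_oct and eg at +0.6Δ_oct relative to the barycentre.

-21200

Here Δ_oct > P (28000 > 23600), so the low-spin state is favoured.
Configuration: t₂g⁴ eg⁰.
Orbital CFSE = -1.6Δ_oct = -1.6 × 28000 = -44800 cm⁻¹.
Excess pairs vs high-spin: 1 − 0 = 1; pairing cost = +23600 cm⁻¹.
Net CFSE = -44800 + 23600 = -21200 cm⁻¹.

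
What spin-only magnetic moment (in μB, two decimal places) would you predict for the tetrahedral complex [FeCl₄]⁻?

5.92 μB

Each Cl⁻ contributes -1; 4 × (-1) = -4. With overall charge -1, Fe is in the +3 oxidation state.
Fe sits in group 8; removing 3 electrons leaves Fe³⁺ with 8 − 3 = 5 d electrons.
With tetrahedral geometry the complex is necessarily high-spin.
Configuration: e^2 t2^3 → 5 unpaired electrons.
μ(spin-only) = √[5(5+2)] = √35 ≈ 5.92 μB.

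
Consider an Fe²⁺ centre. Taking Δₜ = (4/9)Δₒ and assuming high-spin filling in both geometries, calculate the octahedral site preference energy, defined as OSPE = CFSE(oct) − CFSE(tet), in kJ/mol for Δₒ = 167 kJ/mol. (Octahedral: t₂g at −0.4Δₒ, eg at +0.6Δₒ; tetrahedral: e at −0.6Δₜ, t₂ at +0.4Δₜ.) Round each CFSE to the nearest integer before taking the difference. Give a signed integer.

Fe is in group 8, so Fe²⁺ is d⁶ (8 − 2 = 6).
Octahedral (high-spin): t2g^4 e_g^2, CFSE = 4(−0.4) + 2(+0.6) = -0.4Δₒ = -0.4 × 167 = -67 kJ/mol.
Tetrahedral e^3 t2^3 gives -0.6Δₜ = -0.6 × (4/9) × 167 = -45 kJ/mol.
OSPE = -67 − (-45) = -22 kJ/mol.

-22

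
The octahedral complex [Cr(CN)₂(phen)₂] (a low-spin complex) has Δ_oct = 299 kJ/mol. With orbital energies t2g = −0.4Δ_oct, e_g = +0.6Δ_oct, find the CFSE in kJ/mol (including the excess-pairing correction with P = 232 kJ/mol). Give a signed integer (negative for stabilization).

-246

Ligand charges: 2×(-1) from CN⁻ and 2×(+0) from phen sum to -2; with overall charge +0, Cr is +2.
Cr sits in group 6; removing 2 electrons leaves Cr²⁺ with 6 − 2 = 4 d electrons.
Electron filling gives t2g^4 e_g^0.
CFSE(orbital) = 4×(-0.4Δ_oct) + 0×(0.6Δ_oct) = -1.6Δ_oct; with Δ_oct = 299 kJ/mol that is -478 kJ/mol.
Pairing penalty: 1 pair vs 0 in the high-spin reference → 1 extra × P = 232 kJ/mol.
Net CFSE = -478 + 232 = -246 kJ/mol.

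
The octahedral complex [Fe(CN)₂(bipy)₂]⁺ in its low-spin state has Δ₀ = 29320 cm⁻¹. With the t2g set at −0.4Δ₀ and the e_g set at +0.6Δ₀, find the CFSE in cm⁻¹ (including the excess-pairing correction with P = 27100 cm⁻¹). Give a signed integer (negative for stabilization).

Ligand charges: 2×(-1) from CN⁻ and 2×(+0) from bipy sum to -2; with overall charge +1, Fe is +3.
Fe sits in group 8; removing 3 electrons leaves Fe³⁺ with 8 − 3 = 5 d electrons.
Configuration: t2g^5 e_g^0.
The orbital stabilization is -2.0Δ₀ = -2.0 × 29320 = -58640 cm⁻¹.
High-spin d⁵ would be t2g^3 e_g^2 with 0 pairs; low-spin has 2, so 2 excess pairs cost +2P = +54200 cm⁻¹.
Net CFSE = -58640 + 54200 = -4440 cm⁻¹.

-4440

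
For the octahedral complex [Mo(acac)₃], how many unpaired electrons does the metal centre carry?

Each acac⁻ contributes -1; 3 × (-1) = -3. With overall charge +0, Mo is in the +3 oxidation state.
Mo is in group 6, so Mo³⁺ is d³ (6 − 3 = 3).
For octahedral d³ the high- and low-spin configurations coincide.
Configuration: t2g^3 e_g^0, giving 3 unpaired electrons.

3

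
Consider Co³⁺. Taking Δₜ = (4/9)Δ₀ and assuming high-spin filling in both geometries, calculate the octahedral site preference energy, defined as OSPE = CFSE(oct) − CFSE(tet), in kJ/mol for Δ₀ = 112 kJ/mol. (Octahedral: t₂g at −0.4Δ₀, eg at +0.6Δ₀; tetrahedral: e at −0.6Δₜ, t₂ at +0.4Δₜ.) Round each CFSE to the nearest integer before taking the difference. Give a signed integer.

-15

Co³⁺: group 9, so d-count = 9 − 3 = 6.
In an octahedral site d⁶ (HS) is t2g^4 e_g^2, giving CFSE(oct) = -0.4Δ₀ = -45 kJ/mol.
Tetrahedral: e^3 t2^3, CFSE = 3(−0.6) + 3(+0.4) = -0.6Δₜ = -0.6 × (4/9) × 112 = -30 kJ/mol.
OSPE = -45 − (-30) = -15 kJ/mol.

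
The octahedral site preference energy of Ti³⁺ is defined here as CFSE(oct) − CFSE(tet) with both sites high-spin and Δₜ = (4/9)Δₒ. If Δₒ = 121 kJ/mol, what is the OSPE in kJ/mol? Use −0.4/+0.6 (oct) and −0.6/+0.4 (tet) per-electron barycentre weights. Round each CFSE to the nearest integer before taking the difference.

-16

Ti is in group 4, so Ti³⁺ is d¹ (4 − 3 = 1).
Octahedral high-spin t2g^1 e_g^0: CFSE = -0.4 × 121 = -48 kJ/mol.
Tetrahedral: e^1 t2^0, CFSE = 1(−0.6) + 0(+0.4) = -0.6Δₜ = -0.6 × (4/9) × 121 = -32 kJ/mol.
OSPE = -48 − (-32) = -16 kJ/mol.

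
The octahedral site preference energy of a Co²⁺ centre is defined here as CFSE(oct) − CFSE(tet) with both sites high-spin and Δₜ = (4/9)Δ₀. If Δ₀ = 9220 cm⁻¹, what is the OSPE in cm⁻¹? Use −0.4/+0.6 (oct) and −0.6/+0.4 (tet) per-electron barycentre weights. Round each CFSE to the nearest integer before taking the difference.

Co sits in group 9; removing 2 electrons leaves Co²⁺ with 9 − 2 = 7 d electrons.
Octahedral (high-spin): t₂g⁵ eg², CFSE = 5(−0.4) + 2(+0.6) = -0.8Δ₀ = -0.8 × 9220 = -7376 cm⁻¹.
Tetrahedral: e⁴ t₂³, CFSE = 4(−0.6) + 3(+0.4) = -1.2Δₜ = -1.2 × (4/9) × 9220 = -4917 cm⁻¹.
Subtracting, OSPE = -7376 − (-4917) = -2459 cm⁻¹.

-2459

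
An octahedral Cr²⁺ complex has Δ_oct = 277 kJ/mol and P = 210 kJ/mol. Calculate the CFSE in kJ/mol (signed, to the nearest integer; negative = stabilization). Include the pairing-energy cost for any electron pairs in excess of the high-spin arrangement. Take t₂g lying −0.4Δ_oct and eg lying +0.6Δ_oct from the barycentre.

Cr is in group 6, so Cr²⁺ is d⁴ (6 − 2 = 4).
Δ_oct > P, so pairing is preferred: the ground state is low-spin.
Configuration: t₂g⁴ eg⁰.
Orbital CFSE = -1.6Δ_oct = -1.6 × 277 = -443 kJ/mol.
Excess pairs vs high-spin: 1 − 0 = 1; pairing cost = +210 kJ/mol.
Net CFSE = -443 + 210 = -233 kJ/mol.

-233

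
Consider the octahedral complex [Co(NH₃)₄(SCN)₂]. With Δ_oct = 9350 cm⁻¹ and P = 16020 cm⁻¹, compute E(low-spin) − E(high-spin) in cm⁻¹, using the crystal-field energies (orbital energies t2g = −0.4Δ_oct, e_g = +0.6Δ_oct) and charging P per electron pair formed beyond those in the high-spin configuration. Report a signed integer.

Ligand charges: 4×(+0) from NH₃ and 2×(-1) from SCN⁻ sum to -2; with overall charge +0, Co is +2.
Co sits in group 9; removing 2 electrons leaves Co²⁺ with 9 − 2 = 7 d electrons.
High-spin d⁷ fills as t2g^5 e_g^2 with CFSE 5(−0.4) + 2(+0.6) = -0.8Δ_oct = -7480 cm⁻¹.
Low-spin t2g^6 e_g^1 gives -1.8Δ_oct = -16830 cm⁻¹, but forming 1 extra pair costs 1P = 16020 cm⁻¹, so E(LS) = -16830 + 16020 = -810 cm⁻¹.
E(LS) − E(HS) = -810 − (-7480) = 6670 cm⁻¹.

6670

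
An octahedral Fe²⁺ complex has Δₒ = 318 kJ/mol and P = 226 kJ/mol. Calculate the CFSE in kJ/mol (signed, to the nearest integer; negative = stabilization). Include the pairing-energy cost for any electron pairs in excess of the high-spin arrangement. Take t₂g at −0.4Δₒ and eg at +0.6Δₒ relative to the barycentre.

-311

Fe is in group 8, so Fe²⁺ is d⁶ (8 − 2 = 6).
Here Δₒ > P (318 > 226), so the low-spin state is favoured.
Filling d⁶ accordingly: t₂g⁶ eg⁰.
Orbital CFSE = -2.4Δₒ = -2.4 × 318 = -763 kJ/mol.
Excess pairs vs high-spin: 3 − 1 = 2; pairing cost = +452 kJ/mol.
Net CFSE = -763 + 452 = -311 kJ/mol.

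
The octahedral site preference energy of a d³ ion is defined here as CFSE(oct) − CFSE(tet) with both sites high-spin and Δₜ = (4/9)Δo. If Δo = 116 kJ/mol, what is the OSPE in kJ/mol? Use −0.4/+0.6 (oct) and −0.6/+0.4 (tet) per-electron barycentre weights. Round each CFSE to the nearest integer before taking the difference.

-98

In an octahedral site d³ (HS) is t2g^3 e_g^0, giving CFSE(oct) = -1.2Δo = -139 kJ/mol.
Tetrahedral e^2 t2^1 gives -0.8Δₜ = -0.8 × (4/9) × 116 = -41 kJ/mol.
Subtracting, OSPE = -139 − (-41) = -98 kJ/mol.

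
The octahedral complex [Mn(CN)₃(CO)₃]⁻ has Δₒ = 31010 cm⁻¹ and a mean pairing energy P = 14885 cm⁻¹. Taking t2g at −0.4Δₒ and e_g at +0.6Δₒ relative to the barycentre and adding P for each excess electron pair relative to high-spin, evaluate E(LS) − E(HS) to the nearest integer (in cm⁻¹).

-32250

Ligand charges: 3×(-1) from CN⁻ and 3×(+0) from CO sum to -3; with overall charge -1, Mn is +2.
Mn is in group 7, so Mn²⁺ is d⁵ (7 − 2 = 5).
High-spin: t2g^3 e_g^2, CFSE = 0.0Δₒ = 0 cm⁻¹.
Low-spin: t2g^5 e_g^0, orbital CFSE = -2.0Δₒ = -62020 cm⁻¹; plus 2 excess pairs × P = +29770 cm⁻¹; total -32250 cm⁻¹.
Thus E(LS) − E(HS) = -32250 cm⁻¹.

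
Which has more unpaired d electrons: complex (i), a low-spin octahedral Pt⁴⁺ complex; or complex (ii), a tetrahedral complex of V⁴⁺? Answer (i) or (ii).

(ii)

(i): Group 10 minus oxidation state +4 gives a d⁶ configuration for Pt⁴⁺; t2g^6 e_g^0 → 0 unpaired.
(ii): Group 5 minus oxidation state +4 gives a d¹ configuration for V⁴⁺; Tetrahedral splitting is small, so the complex is high-spin; e^1 t2^0 → 1 unpaired.
So (ii) has more unpaired electrons.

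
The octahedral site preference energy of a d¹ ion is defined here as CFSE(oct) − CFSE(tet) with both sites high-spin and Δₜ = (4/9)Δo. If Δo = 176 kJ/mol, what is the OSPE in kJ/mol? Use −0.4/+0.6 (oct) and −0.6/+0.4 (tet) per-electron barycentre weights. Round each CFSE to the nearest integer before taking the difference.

Octahedral (high-spin): t₂g¹ eg⁰, CFSE = 1(−0.4) + 0(+0.6) = -0.4Δo = -0.4 × 176 = -70 kJ/mol.
Tetrahedral: e¹ t₂⁰, CFSE = 1(−0.6) + 0(+0.4) = -0.6Δₜ = -0.6 × (4/9) × 176 = -47 kJ/mol.
OSPE = CFSE(oct) − CFSE(tet) = -70 − (-47) = -23 kJ/mol.

-23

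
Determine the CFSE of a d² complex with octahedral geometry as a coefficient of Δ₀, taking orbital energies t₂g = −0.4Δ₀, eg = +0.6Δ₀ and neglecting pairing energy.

For octahedral d² the high- and low-spin configurations coincide.
Configuration: t₂g² eg⁰.
CFSE = 2(-0.4Δ₀) + 0(0.6Δ₀) = -0.8Δ₀ + 0.0Δ₀ = -0.8Δ₀.

-0.8 Δ₀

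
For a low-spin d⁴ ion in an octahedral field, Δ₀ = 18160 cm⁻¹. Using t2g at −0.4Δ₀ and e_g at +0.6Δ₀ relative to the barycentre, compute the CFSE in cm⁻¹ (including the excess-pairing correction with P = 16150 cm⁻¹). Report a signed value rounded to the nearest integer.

-12906

Electron filling gives t2g^4 e_g^0.
The orbital stabilization is -1.6Δ₀ = -1.6 × 18160 = -29056 cm⁻¹.
Pairing penalty: 1 pair vs 0 in the high-spin reference → 1 extra × P = 16150 cm⁻¹.
Net CFSE = -29056 + 16150 = -12906 cm⁻¹.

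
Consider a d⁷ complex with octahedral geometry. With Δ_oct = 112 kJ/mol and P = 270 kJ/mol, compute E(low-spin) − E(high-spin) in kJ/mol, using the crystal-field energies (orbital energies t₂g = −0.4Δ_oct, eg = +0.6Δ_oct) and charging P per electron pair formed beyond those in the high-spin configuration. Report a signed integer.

158

In the high-spin limit (t₂g⁵ eg²) the orbital term is -0.8Δ_oct = -90 kJ/mol, with no excess pairing.
Low-spin: t₂g⁶ eg¹, orbital CFSE = -1.8Δ_oct = -202 kJ/mol; plus 1 excess pair × P = +270 kJ/mol; total 68 kJ/mol.
The difference is 68 − (-90) = 158 kJ/mol, so high-spin lies lower.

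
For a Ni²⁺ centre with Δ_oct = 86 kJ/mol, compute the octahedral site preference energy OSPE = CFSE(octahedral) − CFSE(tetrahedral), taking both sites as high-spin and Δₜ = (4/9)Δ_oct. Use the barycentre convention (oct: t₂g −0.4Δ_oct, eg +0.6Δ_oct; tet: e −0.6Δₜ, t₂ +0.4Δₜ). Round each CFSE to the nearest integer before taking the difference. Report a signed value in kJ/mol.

Group 10 minus oxidation state +2 gives a d⁸ configuration for Ni²⁺.
In an octahedral site d⁸ (HS) is t2g^6 e_g^2, giving CFSE(oct) = -1.2Δ_oct = -103 kJ/mol.
Tetrahedral e^4 t2^4 gives -0.8Δₜ = -0.8 × (4/9) × 86 = -31 kJ/mol.
OSPE = CFSE(oct) − CFSE(tet) = -103 − (-31) = -72 kJ/mol.

-72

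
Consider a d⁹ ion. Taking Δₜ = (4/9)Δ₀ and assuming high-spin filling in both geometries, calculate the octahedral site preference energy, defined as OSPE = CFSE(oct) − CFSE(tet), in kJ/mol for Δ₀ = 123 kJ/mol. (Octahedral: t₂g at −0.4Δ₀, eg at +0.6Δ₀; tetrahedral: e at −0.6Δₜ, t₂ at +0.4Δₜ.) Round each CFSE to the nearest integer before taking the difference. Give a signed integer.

-52

In an octahedral site d⁹ (HS) is t₂g⁶ eg³, giving CFSE(oct) = -0.6Δ₀ = -74 kJ/mol.
In a tetrahedral site the filling is e⁴ t₂⁵: CFSE(tet) = -0.4Δₜ = -0.4 × (4/9)(123) = -22 kJ/mol.
Subtracting, OSPE = -74 − (-22) = -52 kJ/mol.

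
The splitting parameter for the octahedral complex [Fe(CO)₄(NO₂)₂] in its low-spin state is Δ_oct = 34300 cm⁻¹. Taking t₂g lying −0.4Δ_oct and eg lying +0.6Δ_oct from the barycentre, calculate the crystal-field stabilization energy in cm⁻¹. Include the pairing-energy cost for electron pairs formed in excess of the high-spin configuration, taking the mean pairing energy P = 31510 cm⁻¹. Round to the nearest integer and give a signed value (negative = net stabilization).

Ligand charges: 4×(+0) from CO and 2×(-1) from NO₂⁻ sum to -2; with overall charge +0, Fe is +2.
Fe sits in group 8; removing 2 electrons leaves Fe²⁺ with 8 − 2 = 6 d electrons.
Configuration: t₂g⁶ eg⁰.
CFSE(orbital) = 6×(-0.4Δ_oct) + 0×(0.6Δ_oct) = -2.4Δ_oct; with Δ_oct = 34300 cm⁻¹ that is -82320 cm⁻¹.
Pairing penalty: 3 pairs vs 1 in the high-spin reference → 2 extra × P = 63020 cm⁻¹.
Net CFSE = -82320 + 63020 = -19300 cm⁻¹.

-19300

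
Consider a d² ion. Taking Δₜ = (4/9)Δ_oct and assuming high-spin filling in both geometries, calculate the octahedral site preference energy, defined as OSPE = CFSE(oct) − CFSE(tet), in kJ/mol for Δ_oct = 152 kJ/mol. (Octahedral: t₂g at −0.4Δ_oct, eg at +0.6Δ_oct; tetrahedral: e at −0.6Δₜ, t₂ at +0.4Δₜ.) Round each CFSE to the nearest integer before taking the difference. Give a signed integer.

-41

In an octahedral site d² (HS) is t2g^2 e_g^0, giving CFSE(oct) = -0.8Δ_oct = -122 kJ/mol.
Tetrahedral e^2 t2^0 gives -1.2Δₜ = -1.2 × (4/9) × 152 = -81 kJ/mol.
OSPE = -122 − (-81) = -41 kJ/mol.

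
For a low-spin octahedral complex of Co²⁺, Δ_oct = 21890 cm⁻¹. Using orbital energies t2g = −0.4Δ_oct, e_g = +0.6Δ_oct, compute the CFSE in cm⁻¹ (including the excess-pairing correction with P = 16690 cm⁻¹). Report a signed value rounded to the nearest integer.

Group 9 minus oxidation state +2 gives a d⁷ configuration for Co²⁺.
Configuration: t2g^6 e_g^1.
Orbital CFSE = 6(-0.4) + 1(0.6) = -1.8Δ_oct = -1.8 × 21890 = -39402 cm⁻¹.
Pairing penalty: 3 pairs vs 2 in the high-spin reference → 1 extra × P = 16690 cm⁻¹.
Net CFSE = -39402 + 16690 = -22712 cm⁻¹.

-22712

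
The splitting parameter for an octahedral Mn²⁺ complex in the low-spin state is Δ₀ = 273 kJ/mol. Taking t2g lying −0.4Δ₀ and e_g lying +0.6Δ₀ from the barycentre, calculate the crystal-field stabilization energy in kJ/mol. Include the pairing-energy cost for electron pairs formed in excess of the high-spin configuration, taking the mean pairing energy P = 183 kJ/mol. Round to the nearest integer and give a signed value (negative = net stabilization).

Mn is in group 7, so Mn²⁺ is d⁵ (7 − 2 = 5).
Configuration: t2g^5 e_g^0.
CFSE(orbital) = 5×(-0.4Δ₀) + 0×(0.6Δ₀) = -2.0Δ₀; with Δ₀ = 273 kJ/mol that is -546 kJ/mol.
Relative to high-spin t2g^3 e_g^2 (0 paired), the low-spin configuration has 2 additional pairs, contributing +2 × 183 = +366 kJ/mol.
Overall CFSE = -546 + 366 = -180 kJ/mol.

-180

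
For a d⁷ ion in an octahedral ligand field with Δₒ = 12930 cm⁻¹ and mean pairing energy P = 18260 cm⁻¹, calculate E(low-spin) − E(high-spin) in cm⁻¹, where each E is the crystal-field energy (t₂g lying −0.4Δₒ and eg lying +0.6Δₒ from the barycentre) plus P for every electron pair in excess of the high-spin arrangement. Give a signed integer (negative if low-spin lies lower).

High-spin: t₂g⁵ eg², CFSE = -0.8Δₒ = -10344 cm⁻¹.
Low-spin t₂g⁶ eg¹ gives -1.8Δₒ = -23274 cm⁻¹, but forming 1 extra pair costs 1P = 18260 cm⁻¹, so E(LS) = -23274 + 18260 = -5014 cm⁻¹.
E(LS) − E(HS) = -5014 − (-10344) = 5330 cm⁻¹.

5330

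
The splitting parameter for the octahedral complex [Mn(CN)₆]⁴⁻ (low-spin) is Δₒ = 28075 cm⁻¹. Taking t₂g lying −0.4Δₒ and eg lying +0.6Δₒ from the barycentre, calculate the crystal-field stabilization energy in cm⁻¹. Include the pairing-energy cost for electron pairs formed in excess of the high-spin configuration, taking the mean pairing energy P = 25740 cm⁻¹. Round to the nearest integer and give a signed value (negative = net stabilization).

-4670

Each CN⁻ contributes -1; 6 × (-1) = -6. With overall charge -4, Mn is in the +2 oxidation state.
Group 7 minus oxidation state +2 gives a d⁵ configuration for Mn²⁺.
Configuration: t₂g⁵ eg⁰.
CFSE(orbital) = 5×(-0.4Δₒ) + 0×(0.6Δₒ) = -2.0Δₒ; with Δₒ = 28075 cm⁻¹ that is -56150 cm⁻¹.
Pairing penalty: 2 pairs vs 0 in the high-spin reference → 2 extra × P = 51480 cm⁻¹.
Combining: -56150 + 51480 = -4670 cm⁻¹.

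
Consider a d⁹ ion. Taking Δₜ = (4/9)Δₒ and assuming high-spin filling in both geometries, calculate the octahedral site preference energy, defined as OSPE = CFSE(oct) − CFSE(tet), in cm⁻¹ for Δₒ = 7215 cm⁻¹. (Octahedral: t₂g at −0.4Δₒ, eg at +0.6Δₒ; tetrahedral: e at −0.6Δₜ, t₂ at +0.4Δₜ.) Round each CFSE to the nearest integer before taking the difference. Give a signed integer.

In an octahedral site d⁹ (HS) is t₂g⁶ eg³, giving CFSE(oct) = -0.6Δₒ = -4329 cm⁻¹.
Tetrahedral: e⁴ t₂⁵, CFSE = 4(−0.6) + 5(+0.4) = -0.4Δₜ = -0.4 × (4/9) × 7215 = -1283 cm⁻¹.
OSPE = CFSE(oct) − CFSE(tet) = -4329 − (-1283) = -3046 cm⁻¹.

-3046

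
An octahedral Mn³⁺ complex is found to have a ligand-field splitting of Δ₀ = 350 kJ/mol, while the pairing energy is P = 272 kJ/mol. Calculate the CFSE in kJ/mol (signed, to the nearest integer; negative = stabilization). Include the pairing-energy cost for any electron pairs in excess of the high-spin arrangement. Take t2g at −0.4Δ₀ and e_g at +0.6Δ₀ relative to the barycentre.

-288

Mn³⁺: group 7, so d-count = 7 − 3 = 4.
Δ₀ > P, so pairing is preferred: the ground state is low-spin.
Filling d⁴ accordingly: t2g^4 e_g^0.
Orbital CFSE = -1.6Δ₀ = -1.6 × 350 = -560 kJ/mol.
Excess pairs vs high-spin: 1 − 0 = 1; pairing cost = +272 kJ/mol.
Net CFSE = -560 + 272 = -288 kJ/mol.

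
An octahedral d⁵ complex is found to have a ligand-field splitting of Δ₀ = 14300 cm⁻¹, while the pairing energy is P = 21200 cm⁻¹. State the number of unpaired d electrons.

5

Since Δ₀ = 14300 cm⁻¹ < P = 21200 cm⁻¹, the complex adopts the high-spin configuration.
Filling d⁵ accordingly: t2g^3 e_g^2.
Unpaired electrons: 5.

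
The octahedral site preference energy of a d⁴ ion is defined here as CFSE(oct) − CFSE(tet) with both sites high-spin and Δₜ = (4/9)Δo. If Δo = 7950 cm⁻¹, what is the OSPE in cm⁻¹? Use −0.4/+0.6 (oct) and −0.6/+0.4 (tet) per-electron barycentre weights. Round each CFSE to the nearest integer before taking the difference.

-3357

Octahedral (high-spin): t₂g³ eg¹, CFSE = 3(−0.4) + 1(+0.6) = -0.6Δo = -0.6 × 7950 = -4770 cm⁻¹.
Tetrahedral: e² t₂², CFSE = 2(−0.6) + 2(+0.4) = -0.4Δₜ = -0.4 × (4/9) × 7950 = -1413 cm⁻¹.
OSPE = CFSE(oct) − CFSE(tet) = -4770 − (-1413) = -3357 cm⁻¹.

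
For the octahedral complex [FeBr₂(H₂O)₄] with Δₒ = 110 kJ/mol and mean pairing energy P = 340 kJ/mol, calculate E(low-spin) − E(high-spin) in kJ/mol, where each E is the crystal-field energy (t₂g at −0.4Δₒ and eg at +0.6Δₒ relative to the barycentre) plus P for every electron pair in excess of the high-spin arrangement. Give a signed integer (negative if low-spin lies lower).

Ligand charges: 2×(-1) from Br⁻ and 4×(+0) from H₂O sum to -2; with overall charge +0, Fe is +2.
Group 8 minus oxidation state +2 gives a d⁶ configuration for Fe²⁺.
High-spin: t₂g⁴ eg², CFSE = -0.4Δₒ = -44 kJ/mol.
For low-spin the configuration is t₂g⁶ eg⁰: orbital energy -2.4 × 110 = -264 kJ/mol, and 2 additional pairs relative to high-spin add 680 kJ/mol, giving 416 kJ/mol.
Thus E(LS) − E(HS) = 460 kJ/mol.

460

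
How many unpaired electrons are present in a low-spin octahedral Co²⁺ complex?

1

Co is in group 9, so Co²⁺ is d⁷ (9 − 2 = 7).
Configuration: t2g^6 e_g^1, giving 1 unpaired electron.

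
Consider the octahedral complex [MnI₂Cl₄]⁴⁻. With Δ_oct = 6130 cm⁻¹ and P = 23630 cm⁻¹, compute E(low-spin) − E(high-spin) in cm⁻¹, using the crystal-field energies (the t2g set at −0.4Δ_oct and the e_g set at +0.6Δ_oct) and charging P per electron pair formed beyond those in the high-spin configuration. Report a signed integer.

Ligand charges: 2×(-1) from I⁻ and 4×(-1) from Cl⁻ sum to -6; with overall charge -4, Mn is +2.
Group 7 minus oxidation state +2 gives a d⁵ configuration for Mn²⁺.
In the high-spin limit (t2g^3 e_g^2) the orbital term is 0.0Δ_oct = 0 cm⁻¹, with no excess pairing.
Low-spin: t2g^5 e_g^0, orbital CFSE = -2.0Δ_oct = -12260 cm⁻¹; plus 2 excess pairs × P = +47260 cm⁻¹; total 35000 cm⁻¹.
E(LS) − E(HS) = 35000 − (0) = 35000 cm⁻¹.

35000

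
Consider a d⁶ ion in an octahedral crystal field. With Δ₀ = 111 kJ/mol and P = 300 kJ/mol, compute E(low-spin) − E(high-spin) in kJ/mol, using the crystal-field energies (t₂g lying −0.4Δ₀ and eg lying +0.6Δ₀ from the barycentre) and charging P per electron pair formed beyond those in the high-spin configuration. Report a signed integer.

High-spin d⁶ fills as t₂g⁴ eg² with CFSE 4(−0.4) + 2(+0.6) = -0.4Δ₀ = -44 kJ/mol.
Low-spin: t₂g⁶ eg⁰, orbital CFSE = -2.4Δ₀ = -266 kJ/mol; plus 2 excess pairs × P = +600 kJ/mol; total 334 kJ/mol.
The difference is 334 − (-44) = 378 kJ/mol, so high-spin lies lower.

378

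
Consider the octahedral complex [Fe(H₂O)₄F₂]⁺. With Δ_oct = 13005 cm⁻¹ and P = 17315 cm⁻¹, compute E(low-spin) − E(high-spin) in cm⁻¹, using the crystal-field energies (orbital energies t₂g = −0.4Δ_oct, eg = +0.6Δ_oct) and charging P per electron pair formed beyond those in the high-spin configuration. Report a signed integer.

8620

Ligand charges: 4×(+0) from H₂O and 2×(-1) from F⁻ sum to -2; with overall charge +1, Fe is +3.
Fe sits in group 8; removing 3 electrons leaves Fe³⁺ with 8 − 3 = 5 d electrons.
High-spin: t₂g³ eg², CFSE = 0.0Δ_oct = 0 cm⁻¹.
Low-spin: t₂g⁵ eg⁰, orbital CFSE = -2.0Δ_oct = -26010 cm⁻¹; plus 2 excess pairs × P = +34630 cm⁻¹; total 8620 cm⁻¹.
Thus E(LS) − E(HS) = 8620 cm⁻¹.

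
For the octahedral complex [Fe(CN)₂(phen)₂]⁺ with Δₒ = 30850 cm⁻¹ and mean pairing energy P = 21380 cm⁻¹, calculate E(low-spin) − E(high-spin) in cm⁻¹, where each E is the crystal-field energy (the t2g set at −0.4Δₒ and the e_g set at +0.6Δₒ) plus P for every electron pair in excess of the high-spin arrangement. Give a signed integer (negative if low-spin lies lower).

-18940

Ligand charges: 2×(-1) from CN⁻ and 2×(+0) from phen sum to -2; with overall charge +1, Fe is +3.
Group 8 minus oxidation state +3 gives a d⁵ configuration for Fe³⁺.
In the high-spin limit (t2g^3 e_g^2) the orbital term is 0.0Δₒ = 0 cm⁻¹, with no excess pairing.
Low-spin t2g^5 e_g^0 gives -2.0Δₒ = -61700 cm⁻¹, but forming 2 extra pairs costs 2P = 42760 cm⁻¹, so E(LS) = -61700 + 42760 = -18940 cm⁻¹.
The difference is -18940 − (0) = -18940 cm⁻¹, so low-spin lies lower.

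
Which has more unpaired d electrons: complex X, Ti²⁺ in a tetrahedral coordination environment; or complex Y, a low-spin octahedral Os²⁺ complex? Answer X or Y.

X: Ti is in group 4, so Ti²⁺ is d² (4 − 2 = 2); With tetrahedral geometry the complex is necessarily high-spin; e² t₂⁰ → 2 unpaired.
Y: Os sits in group 8; removing 2 electrons leaves Os²⁺ with 8 − 2 = 6 d electrons; t2g^6 e_g^0 → 0 unpaired.
So X has more unpaired electrons.

X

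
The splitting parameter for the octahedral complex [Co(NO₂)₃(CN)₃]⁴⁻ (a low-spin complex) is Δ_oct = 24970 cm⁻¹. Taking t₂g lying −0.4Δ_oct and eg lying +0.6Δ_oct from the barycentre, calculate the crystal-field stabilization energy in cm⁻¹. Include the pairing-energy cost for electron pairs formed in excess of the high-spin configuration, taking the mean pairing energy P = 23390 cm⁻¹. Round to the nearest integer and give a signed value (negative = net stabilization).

-21556

Ligand charges: 3×(-1) from NO₂⁻ and 3×(-1) from CN⁻ sum to -6; with overall charge -4, Co is +2.
Co²⁺: group 9, so d-count = 9 − 2 = 7.
Electron filling gives t₂g⁶ eg¹.
The orbital stabilization is -1.8Δ_oct = -1.8 × 24970 = -44946 cm⁻¹.
Relative to high-spin t₂g⁵ eg² (2 paired), the low-spin configuration has 1 additional pair, contributing +1 × 23390 = +23390 cm⁻¹.
Overall CFSE = -44946 + 23390 = -21556 cm⁻¹.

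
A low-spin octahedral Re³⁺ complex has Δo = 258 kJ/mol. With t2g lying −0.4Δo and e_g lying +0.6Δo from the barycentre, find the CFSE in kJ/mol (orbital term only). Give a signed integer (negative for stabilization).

-413

Re³⁺: group 7, so d-count = 7 − 3 = 4.
Electron filling gives t2g^4 e_g^0.
The orbital stabilization is -1.6Δo = -1.6 × 258 = -413 kJ/mol.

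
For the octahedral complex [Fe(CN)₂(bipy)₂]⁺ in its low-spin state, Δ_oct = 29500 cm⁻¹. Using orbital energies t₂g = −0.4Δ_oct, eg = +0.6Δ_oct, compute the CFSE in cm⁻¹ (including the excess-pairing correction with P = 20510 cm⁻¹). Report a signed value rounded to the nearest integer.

-17980

Ligand charges: 2×(-1) from CN⁻ and 2×(+0) from bipy sum to -2; with overall charge +1, Fe is +3.
Group 8 minus oxidation state +3 gives a d⁵ configuration for Fe³⁺.
Configuration: t₂g⁵ eg⁰.
The orbital stabilization is -2.0Δ_oct = -2.0 × 29500 = -59000 cm⁻¹.
Pairing penalty: 2 pairs vs 0 in the high-spin reference → 2 extra × P = 41020 cm⁻¹.
Combining: -59000 + 41020 = -17980 cm⁻¹.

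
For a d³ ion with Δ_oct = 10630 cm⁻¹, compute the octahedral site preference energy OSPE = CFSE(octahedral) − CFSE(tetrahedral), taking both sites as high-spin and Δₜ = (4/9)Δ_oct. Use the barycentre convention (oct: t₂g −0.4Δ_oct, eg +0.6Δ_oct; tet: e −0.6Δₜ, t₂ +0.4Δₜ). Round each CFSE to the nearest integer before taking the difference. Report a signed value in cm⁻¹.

In an octahedral site d³ (HS) is t₂g³ eg⁰, giving CFSE(oct) = -1.2Δ_oct = -12756 cm⁻¹.
In a tetrahedral site the filling is e² t₂¹: CFSE(tet) = -0.8Δₜ = -0.8 × (4/9)(10630) = -3780 cm⁻¹.
OSPE = -12756 − (-3780) = -8976 cm⁻¹.

-8976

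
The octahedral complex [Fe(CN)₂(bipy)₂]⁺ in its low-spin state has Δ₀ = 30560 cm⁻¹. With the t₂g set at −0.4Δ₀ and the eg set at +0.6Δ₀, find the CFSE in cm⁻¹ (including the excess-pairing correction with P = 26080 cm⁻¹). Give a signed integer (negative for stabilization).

Ligand charges: 2×(-1) from CN⁻ and 2×(+0) from bipy sum to -2; with overall charge +1, Fe is +3.
Fe³⁺: group 8, so d-count = 8 − 3 = 5.
The d⁵ electrons fill as t₂g⁵ eg⁰.
CFSE(orbital) = 5×(-0.4Δ₀) + 0×(0.6Δ₀) = -2.0Δ₀; with Δ₀ = 30560 cm⁻¹ that is -61120 cm⁻¹.
Pairing penalty: 2 pairs vs 0 in the high-spin reference → 2 extra × P = 52160 cm⁻¹.
Net CFSE = -61120 + 52160 = -8960 cm⁻¹.

-8960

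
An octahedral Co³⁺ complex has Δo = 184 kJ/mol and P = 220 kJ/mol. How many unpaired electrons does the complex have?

Group 9 minus oxidation state +3 gives a d⁶ configuration for Co³⁺.
Here Δo < P (184 < 220), so the high-spin state is favoured.
That gives t₂g⁴ eg².
Unpaired electrons: 4.

4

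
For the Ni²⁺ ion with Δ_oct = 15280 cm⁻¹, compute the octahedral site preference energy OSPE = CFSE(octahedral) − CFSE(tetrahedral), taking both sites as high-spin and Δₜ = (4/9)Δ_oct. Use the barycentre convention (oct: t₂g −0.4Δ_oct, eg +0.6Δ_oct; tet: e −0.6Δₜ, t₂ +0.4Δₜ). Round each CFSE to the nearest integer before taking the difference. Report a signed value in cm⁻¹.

Ni sits in group 10; removing 2 electrons leaves Ni²⁺ with 10 − 2 = 8 d electrons.
Octahedral high-spin t₂g⁶ eg²: CFSE = -1.2 × 15280 = -18336 cm⁻¹.
Tetrahedral e⁴ t₂⁴ gives -0.8Δₜ = -0.8 × (4/9) × 15280 = -5433 cm⁻¹.
OSPE = CFSE(oct) − CFSE(tet) = -18336 − (-5433) = -12903 cm⁻¹.

-12903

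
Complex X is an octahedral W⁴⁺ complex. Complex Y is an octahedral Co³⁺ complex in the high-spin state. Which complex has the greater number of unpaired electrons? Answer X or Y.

Y

X: W⁴⁺: group 6, so d-count = 6 − 4 = 2; t₂g² eg⁰ → 2 unpaired.
Y: Co³⁺: group 9, so d-count = 9 − 3 = 6; t2g^4 e_g^2 → 4 unpaired.
So Y has more unpaired electrons.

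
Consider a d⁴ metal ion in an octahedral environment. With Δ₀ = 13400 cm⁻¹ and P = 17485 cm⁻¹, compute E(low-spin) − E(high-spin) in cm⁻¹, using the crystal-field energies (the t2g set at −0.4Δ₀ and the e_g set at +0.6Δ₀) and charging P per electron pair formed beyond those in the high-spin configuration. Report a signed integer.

4085

High-spin d⁴ fills as t2g^3 e_g^1 with CFSE 3(−0.4) + 1(+0.6) = -0.6Δ₀ = -8040 cm⁻¹.
Low-spin: t2g^4 e_g^0, orbital CFSE = -1.6Δ₀ = -21440 cm⁻¹; plus 1 excess pair × P = +17485 cm⁻¹; total -3955 cm⁻¹.
E(LS) − E(HS) = -3955 − (-8040) = 4085 cm⁻¹.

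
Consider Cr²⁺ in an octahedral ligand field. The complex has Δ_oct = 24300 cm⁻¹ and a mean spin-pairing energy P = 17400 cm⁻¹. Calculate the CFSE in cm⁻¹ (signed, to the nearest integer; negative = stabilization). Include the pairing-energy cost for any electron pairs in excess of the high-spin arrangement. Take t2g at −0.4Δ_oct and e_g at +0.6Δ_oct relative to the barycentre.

-21480

Cr²⁺: group 6, so d-count = 6 − 2 = 4.
Here Δ_oct > P (24300 > 17400), so the low-spin state is favoured.
Configuration: t2g^4 e_g^0.
Orbital CFSE = -1.6Δ_oct = -1.6 × 24300 = -38880 cm⁻¹.
Excess pairs vs high-spin: 1 − 0 = 1; pairing cost = +17400 cm⁻¹.
Net CFSE = -38880 + 17400 = -21480 cm⁻¹.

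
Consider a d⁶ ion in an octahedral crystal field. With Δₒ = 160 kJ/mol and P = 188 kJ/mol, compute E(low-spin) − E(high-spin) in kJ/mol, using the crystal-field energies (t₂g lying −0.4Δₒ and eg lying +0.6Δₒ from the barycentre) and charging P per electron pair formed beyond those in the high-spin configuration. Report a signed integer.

56

High-spin: t₂g⁴ eg², CFSE = -0.4Δₒ = -64 kJ/mol.
Low-spin t₂g⁶ eg⁰ gives -2.4Δₒ = -384 kJ/mol, but forming 2 extra pairs costs 2P = 376 kJ/mol, so E(LS) = -384 + 376 = -8 kJ/mol.
The difference is -8 − (-64) = 56 kJ/mol, so high-spin lies lower.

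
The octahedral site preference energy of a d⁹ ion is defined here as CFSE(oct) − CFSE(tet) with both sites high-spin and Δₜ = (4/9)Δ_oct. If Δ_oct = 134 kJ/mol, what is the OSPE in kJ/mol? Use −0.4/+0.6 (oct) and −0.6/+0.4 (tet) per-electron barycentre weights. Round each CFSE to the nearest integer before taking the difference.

-56

In an octahedral site d⁹ (HS) is t₂g⁶ eg³, giving CFSE(oct) = -0.6Δ_oct = -80 kJ/mol.
Tetrahedral e⁴ t₂⁵ gives -0.4Δₜ = -0.4 × (4/9) × 134 = -24 kJ/mol.
OSPE = CFSE(oct) − CFSE(tet) = -80 − (-24) = -56 kJ/mol.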